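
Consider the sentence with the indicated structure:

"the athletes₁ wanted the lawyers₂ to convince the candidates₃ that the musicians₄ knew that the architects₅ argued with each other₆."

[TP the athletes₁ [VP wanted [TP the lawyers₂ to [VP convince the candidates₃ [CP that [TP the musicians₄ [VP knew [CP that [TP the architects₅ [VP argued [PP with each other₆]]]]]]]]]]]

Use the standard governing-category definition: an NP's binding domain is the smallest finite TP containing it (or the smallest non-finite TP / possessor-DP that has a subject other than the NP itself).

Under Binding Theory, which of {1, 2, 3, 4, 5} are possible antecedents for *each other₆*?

*each other* is an anaphor, so Principle A applies: it must be bound in its binding domain.
Binding domain of *each other₆*: the embedded TP, whose subject is the architects₅.
*the athletes₁* c-commands the anaphor but is outside its binding domain → cannot satisfy Principle A.
*the lawyers₂* c-commands the anaphor but is outside its binding domain → cannot satisfy Principle A.
*the candidates₃* c-commands the anaphor but is outside its binding domain → cannot satisfy Principle A.
*the musicians₄* c-commands the anaphor but is outside its binding domain → cannot satisfy Principle A.
*the architects₅* c-commands the anaphor within its binding domain → licit binder.

{5}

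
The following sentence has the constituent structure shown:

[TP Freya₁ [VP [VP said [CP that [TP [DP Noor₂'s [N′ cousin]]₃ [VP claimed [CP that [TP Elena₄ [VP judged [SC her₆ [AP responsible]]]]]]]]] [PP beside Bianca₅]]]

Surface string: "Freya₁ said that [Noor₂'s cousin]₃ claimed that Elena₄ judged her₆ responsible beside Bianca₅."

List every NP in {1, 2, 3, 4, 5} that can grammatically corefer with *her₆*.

{1, 2, 3, 5}

*her* is a pronoun, so Principle B applies: it must be free in its binding domain.
Binding domain of *her₆*: the embedded TP, whose subject is Elena₄.
*Freya₁* c-commands the pronoun but from outside its binding domain, and is not c-commanded by it → coindexation permitted.
*Noor₂* and the pronoun do not c-command one another → neither Principle B nor Principle C is at stake; coindexation permitted.
*[Noor₂'s cousin]₃* c-commands the pronoun but from outside its binding domain, and is not c-commanded by it → coindexation permitted.
*Elena₄* c-commands the pronoun within its binding domain → coindexation would violate Principle B.
*Bianca₅* and the pronoun do not c-command one another → neither Principle B nor Principle C is at stake; coindexation permitted.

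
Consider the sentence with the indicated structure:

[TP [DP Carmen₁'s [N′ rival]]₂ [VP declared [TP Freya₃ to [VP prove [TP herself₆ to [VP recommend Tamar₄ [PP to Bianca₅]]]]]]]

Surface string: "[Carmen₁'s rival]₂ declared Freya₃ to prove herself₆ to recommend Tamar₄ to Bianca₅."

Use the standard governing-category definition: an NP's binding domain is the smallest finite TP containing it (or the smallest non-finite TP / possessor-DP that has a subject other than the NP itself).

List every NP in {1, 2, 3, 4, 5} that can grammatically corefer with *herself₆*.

{3}

*herself* is an anaphor, so Principle A applies: it must be bound in its binding domain.
Binding domain of *herself₆*: the embedded TP, whose subject is Freya₃.
*Carmen₁* does not c-command the anaphor → cannot bind it.
*[Carmen₁'s rival]₂* c-commands the anaphor but is outside its binding domain → cannot satisfy Principle A.
*Freya₃* c-commands the anaphor within its binding domain → licit binder.
*Tamar₄* does not c-command the anaphor → cannot bind it.
*Bianca₅* does not c-command the anaphor → cannot bind it.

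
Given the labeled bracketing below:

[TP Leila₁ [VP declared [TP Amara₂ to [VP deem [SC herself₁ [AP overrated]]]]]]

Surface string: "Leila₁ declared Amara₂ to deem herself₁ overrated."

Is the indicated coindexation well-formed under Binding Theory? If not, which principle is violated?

The two coindexed NPs are *Leila₁* and *herself₁*.
*herself₁* is an anaphor. Principle A requires it to be bound within its binding domain — the embedded TP, whose subject is Amara₂.
Within that domain it is c-commanded by *Amara₂*, which does not share its index.
*Leila₁* does c-command the anaphor, but from outside its binding domain.
The anaphor is unbound in its domain → Principle A violation.

Principle A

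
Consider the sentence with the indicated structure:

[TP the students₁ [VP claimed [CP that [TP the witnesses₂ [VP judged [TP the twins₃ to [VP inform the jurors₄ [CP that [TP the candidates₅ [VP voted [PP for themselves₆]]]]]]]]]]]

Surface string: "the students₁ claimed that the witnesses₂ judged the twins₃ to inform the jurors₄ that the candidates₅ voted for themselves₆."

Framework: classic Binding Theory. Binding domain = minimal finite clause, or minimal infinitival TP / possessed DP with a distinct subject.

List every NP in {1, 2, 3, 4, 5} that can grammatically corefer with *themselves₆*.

*themselves* is an anaphor, so Principle A applies: it must be bound in its binding domain.
Binding domain of *themselves₆*: the embedded TP, whose subject is the candidates₅.
*the students₁* c-commands the anaphor but is outside its binding domain → cannot satisfy Principle A.
*the witnesses₂* c-commands the anaphor but is outside its binding domain → cannot satisfy Principle A.
*the twins₃* c-commands the anaphor but is outside its binding domain → cannot satisfy Principle A.
*the jurors₄* c-commands the anaphor but is outside its binding domain → cannot satisfy Principle A.
*the candidates₅* c-commands the anaphor within its binding domain → licit binder.

{5}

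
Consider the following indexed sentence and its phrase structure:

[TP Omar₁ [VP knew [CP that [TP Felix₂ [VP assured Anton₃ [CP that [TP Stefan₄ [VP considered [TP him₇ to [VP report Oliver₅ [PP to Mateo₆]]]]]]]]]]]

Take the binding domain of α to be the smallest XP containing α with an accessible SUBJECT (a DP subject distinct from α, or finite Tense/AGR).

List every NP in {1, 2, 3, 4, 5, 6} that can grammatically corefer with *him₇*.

{1, 2, 3}

*him* is a pronoun, so Principle B applies: it must be free in its binding domain.
Binding domain of *him₇*: the embedded TP, whose subject is Stefan₄.
*Omar₁* c-commands the pronoun but from outside its binding domain, and is not c-commanded by it → coindexation permitted.
*Felix₂* c-commands the pronoun but from outside its binding domain, and is not c-commanded by it → coindexation permitted.
*Anton₃* c-commands the pronoun but from outside its binding domain, and is not c-commanded by it → coindexation permitted.
*Stefan₄* c-commands the pronoun within its binding domain → coindexation would violate Principle B.
*Oliver₅*: the pronoun c-commands this R-expression → coindexation would violate Principle C on *Oliver₅*.
*Mateo₆*: the pronoun c-commands this R-expression → coindexation would violate Principle C on *Mateo₆*.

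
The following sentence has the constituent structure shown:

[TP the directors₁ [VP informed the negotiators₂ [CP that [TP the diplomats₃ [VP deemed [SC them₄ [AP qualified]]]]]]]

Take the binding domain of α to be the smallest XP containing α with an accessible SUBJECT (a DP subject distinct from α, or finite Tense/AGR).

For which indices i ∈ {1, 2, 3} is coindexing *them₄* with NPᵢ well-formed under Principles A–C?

*them* is a pronoun, so Principle B applies: it must be free in its binding domain.
Binding domain of *them₄*: the embedded TP, whose subject is the diplomats₃.
*the directors₁* c-commands the pronoun but from outside its binding domain, and is not c-commanded by it → coindexation permitted.
*the negotiators₂* c-commands the pronoun but from outside its binding domain, and is not c-commanded by it → coindexation permitted.
*the diplomats₃* c-commands the pronoun within its binding domain → coindexation would violate Principle B.

{1, 2}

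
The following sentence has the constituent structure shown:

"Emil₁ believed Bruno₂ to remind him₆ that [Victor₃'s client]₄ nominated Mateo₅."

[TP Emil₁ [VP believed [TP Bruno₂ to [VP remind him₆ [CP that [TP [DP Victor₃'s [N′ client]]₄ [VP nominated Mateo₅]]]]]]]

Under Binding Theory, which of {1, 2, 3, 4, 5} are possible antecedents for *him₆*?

*him* is a pronoun, so Principle B applies: it must be free in its binding domain.
Binding domain of *him₆*: the embedded TP, whose subject is Bruno₂.
*Emil₁* c-commands the pronoun but from outside its binding domain, and is not c-commanded by it → coindexation permitted.
*Bruno₂* c-commands the pronoun within its binding domain → coindexation would violate Principle B.
*Victor₃*: the pronoun c-commands this R-expression → coindexation would violate Principle C on *Victor₃*.
*[Victor₃'s client]₄*: the pronoun c-commands this R-expression → coindexation would violate Principle C on *[Victor₃'s client]₄*.
*Mateo₅*: the pronoun c-commands this R-expression → coindexation would violate Principle C on *Mateo₅*.

{1}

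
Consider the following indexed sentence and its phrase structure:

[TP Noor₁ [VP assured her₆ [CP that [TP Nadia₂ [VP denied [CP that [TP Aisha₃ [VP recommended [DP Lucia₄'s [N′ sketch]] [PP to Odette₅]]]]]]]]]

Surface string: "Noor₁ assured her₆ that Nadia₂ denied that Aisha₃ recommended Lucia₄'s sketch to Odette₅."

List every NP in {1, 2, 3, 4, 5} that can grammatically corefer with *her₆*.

none

*her* is a pronoun, so Principle B applies: it must be free in its binding domain.
Binding domain of *her₆*: the matrix TP, whose subject is Noor₁.
*Noor₁* c-commands the pronoun within its binding domain → coindexation would violate Principle B.
*Nadia₂*: the pronoun c-commands this R-expression → coindexation would violate Principle C on *Nadia₂*.
*Aisha₃*: the pronoun c-commands this R-expression → coindexation would violate Principle C on *Aisha₃*.
*Lucia₄*: the pronoun c-commands this R-expression → coindexation would violate Principle C on *Lucia₄*.
*Odette₅*: the pronoun c-commands this R-expression → coindexation would violate Principle C on *Odette₅*.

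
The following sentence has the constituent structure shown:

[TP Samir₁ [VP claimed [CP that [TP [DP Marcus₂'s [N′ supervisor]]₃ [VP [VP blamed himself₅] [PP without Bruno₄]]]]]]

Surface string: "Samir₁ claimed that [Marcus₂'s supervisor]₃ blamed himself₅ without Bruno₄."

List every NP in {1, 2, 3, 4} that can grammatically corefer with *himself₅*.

{3}

*himself* is an anaphor, so Principle A applies: it must be bound in its binding domain.
Binding domain of *himself₅*: the embedded TP, whose subject is [Marcus₂'s supervisor]₃.
*Samir₁* c-commands the anaphor but is outside its binding domain → cannot satisfy Principle A.
*Marcus₂* does not c-command the anaphor → cannot bind it.
*[Marcus₂'s supervisor]₃* c-commands the anaphor within its binding domain → licit binder.
*Bruno₄* does not c-command the anaphor → cannot bind it.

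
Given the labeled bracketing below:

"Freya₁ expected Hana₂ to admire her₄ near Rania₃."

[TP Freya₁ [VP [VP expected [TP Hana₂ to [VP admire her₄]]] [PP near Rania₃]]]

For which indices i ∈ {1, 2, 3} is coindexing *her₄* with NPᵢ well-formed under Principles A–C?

*her* is a pronoun, so Principle B applies: it must be free in its binding domain.
Binding domain of *her₄*: the embedded TP, whose subject is Hana₂.
*Freya₁* c-commands the pronoun but from outside its binding domain, and is not c-commanded by it → coindexation permitted.
*Hana₂* c-commands the pronoun within its binding domain → coindexation would violate Principle B.
*Rania₃* and the pronoun do not c-command one another → neither Principle B nor Principle C is at stake; coindexation permitted.

{1, 3}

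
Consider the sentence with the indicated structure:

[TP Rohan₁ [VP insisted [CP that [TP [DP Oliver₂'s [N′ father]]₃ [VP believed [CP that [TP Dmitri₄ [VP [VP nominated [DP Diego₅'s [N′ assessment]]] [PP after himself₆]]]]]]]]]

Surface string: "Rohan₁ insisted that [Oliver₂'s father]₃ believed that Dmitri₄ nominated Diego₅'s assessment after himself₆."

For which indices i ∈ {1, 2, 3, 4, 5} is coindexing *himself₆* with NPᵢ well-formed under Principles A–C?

{4}

*himself* is an anaphor, so Principle A applies: it must be bound in its binding domain.
Binding domain of *himself₆*: the embedded TP, whose subject is Dmitri₄.
*Rohan₁* c-commands the anaphor but is outside its binding domain → cannot satisfy Principle A.
*Oliver₂* does not c-command the anaphor → cannot bind it.
*[Oliver₂'s father]₃* c-commands the anaphor but is outside its binding domain → cannot satisfy Principle A.
*Dmitri₄* c-commands the anaphor within its binding domain → licit binder.
*Diego₅* does not c-command the anaphor → cannot bind it.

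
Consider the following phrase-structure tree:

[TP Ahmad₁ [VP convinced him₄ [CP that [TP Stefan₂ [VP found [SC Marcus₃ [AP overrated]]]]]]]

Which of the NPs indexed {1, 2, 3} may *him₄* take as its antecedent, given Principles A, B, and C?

none

*him* is a pronoun, so Principle B applies: it must be free in its binding domain.
Binding domain of *him₄*: the matrix TP, whose subject is Ahmad₁.
*Ahmad₁* c-commands the pronoun within its binding domain → coindexation would violate Principle B.
*Stefan₂*: the pronoun c-commands this R-expression → coindexation would violate Principle C on *Stefan₂*.
*Marcus₃*: the pronoun c-commands this R-expression → coindexation would violate Principle C on *Marcus₃*.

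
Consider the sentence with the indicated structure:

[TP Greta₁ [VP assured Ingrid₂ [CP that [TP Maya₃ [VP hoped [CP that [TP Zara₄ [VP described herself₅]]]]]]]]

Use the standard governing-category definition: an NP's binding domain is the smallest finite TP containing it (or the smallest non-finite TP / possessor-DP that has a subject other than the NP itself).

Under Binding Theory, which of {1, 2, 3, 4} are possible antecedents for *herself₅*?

*herself* is an anaphor, so Principle A applies: it must be bound in its binding domain.
Binding domain of *herself₅*: the embedded TP, whose subject is Zara₄.
*Greta₁* c-commands the anaphor but is outside its binding domain → cannot satisfy Principle A.
*Ingrid₂* c-commands the anaphor but is outside its binding domain → cannot satisfy Principle A.
*Maya₃* c-commands the anaphor but is outside its binding domain → cannot satisfy Principle A.
*Zara₄* c-commands the anaphor within its binding domain → licit binder.

{4}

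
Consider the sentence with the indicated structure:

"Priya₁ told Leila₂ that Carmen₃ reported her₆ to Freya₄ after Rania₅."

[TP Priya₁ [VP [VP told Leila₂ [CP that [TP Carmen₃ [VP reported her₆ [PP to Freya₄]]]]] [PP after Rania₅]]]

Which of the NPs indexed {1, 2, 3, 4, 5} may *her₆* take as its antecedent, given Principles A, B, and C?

*her* is a pronoun, so Principle B applies: it must be free in its binding domain.
Binding domain of *her₆*: the embedded TP, whose subject is Carmen₃.
*Priya₁* c-commands the pronoun but from outside its binding domain, and is not c-commanded by it → coindexation permitted.
*Leila₂* c-commands the pronoun but from outside its binding domain, and is not c-commanded by it → coindexation permitted.
*Carmen₃* c-commands the pronoun within its binding domain → coindexation would violate Principle B.
*Freya₄*: the pronoun c-commands this R-expression → coindexation would violate Principle C on *Freya₄*.
*Rania₅* and the pronoun do not c-command one another → neither Principle B nor Principle C is at stake; coindexation permitted.

{1, 2, 5}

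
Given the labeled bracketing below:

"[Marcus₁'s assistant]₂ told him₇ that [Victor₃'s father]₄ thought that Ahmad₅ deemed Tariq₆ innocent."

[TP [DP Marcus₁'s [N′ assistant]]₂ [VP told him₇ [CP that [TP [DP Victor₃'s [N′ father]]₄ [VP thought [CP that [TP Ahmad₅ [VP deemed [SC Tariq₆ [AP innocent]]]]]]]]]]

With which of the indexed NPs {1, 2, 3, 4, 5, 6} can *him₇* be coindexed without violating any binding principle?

*him* is a pronoun, so Principle B applies: it must be free in its binding domain.
Binding domain of *him₇*: the matrix TP, whose subject is [Marcus₁'s assistant]₂.
*Marcus₁* and the pronoun do not c-command one another → neither Principle B nor Principle C is at stake; coindexation permitted.
*[Marcus₁'s assistant]₂* c-commands the pronoun within its binding domain → coindexation would violate Principle B.
*Victor₃*: the pronoun c-commands this R-expression → coindexation would violate Principle C on *Victor₃*.
*[Victor₃'s father]₄*: the pronoun c-commands this R-expression → coindexation would violate Principle C on *[Victor₃'s father]₄*.
*Ahmad₅*: the pronoun c-commands this R-expression → coindexation would violate Principle C on *Ahmad₅*.
*Tariq₆*: the pronoun c-commands this R-expression → coindexation would violate Principle C on *Tariq₆*.

{1}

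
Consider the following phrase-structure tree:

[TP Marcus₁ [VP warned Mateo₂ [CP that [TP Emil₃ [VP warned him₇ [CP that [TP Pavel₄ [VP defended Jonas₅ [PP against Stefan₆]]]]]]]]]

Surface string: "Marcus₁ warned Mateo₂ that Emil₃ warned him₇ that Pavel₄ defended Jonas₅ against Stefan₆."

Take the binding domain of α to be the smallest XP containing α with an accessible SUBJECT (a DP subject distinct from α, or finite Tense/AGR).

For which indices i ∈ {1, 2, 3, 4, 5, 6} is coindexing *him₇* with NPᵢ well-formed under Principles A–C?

*him* is a pronoun, so Principle B applies: it must be free in its binding domain.
Binding domain of *him₇*: the embedded TP, whose subject is Emil₃.
*Marcus₁* c-commands the pronoun but from outside its binding domain, and is not c-commanded by it → coindexation permitted.
*Mateo₂* c-commands the pronoun but from outside its binding domain, and is not c-commanded by it → coindexation permitted.
*Emil₃* c-commands the pronoun within its binding domain → coindexation would violate Principle B.
*Pavel₄*: the pronoun c-commands this R-expression → coindexation would violate Principle C on *Pavel₄*.
*Jonas₅*: the pronoun c-commands this R-expression → coindexation would violate Principle C on *Jonas₅*.
*Stefan₆*: the pronoun c-commands this R-expression → coindexation would violate Principle C on *Stefan₆*.

{1, 2}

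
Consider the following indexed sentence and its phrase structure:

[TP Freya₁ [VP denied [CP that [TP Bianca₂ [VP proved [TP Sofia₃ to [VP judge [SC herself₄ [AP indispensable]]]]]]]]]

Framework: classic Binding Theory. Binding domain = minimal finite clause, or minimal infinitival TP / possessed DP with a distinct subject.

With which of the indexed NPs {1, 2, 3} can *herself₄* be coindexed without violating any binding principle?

*herself* is an anaphor, so Principle A applies: it must be bound in its binding domain.
Binding domain of *herself₄*: the embedded TP, whose subject is Sofia₃.
*Freya₁* c-commands the anaphor but is outside its binding domain → cannot satisfy Principle A.
*Bianca₂* c-commands the anaphor but is outside its binding domain → cannot satisfy Principle A.
*Sofia₃* c-commands the anaphor within its binding domain → licit binder.

{3}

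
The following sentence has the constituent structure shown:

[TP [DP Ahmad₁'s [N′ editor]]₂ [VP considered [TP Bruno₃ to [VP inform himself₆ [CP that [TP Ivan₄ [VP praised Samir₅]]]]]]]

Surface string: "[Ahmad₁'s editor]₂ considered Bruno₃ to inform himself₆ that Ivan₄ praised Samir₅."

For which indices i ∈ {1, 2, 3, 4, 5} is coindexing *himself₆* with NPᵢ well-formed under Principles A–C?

*himself* is an anaphor, so Principle A applies: it must be bound in its binding domain.
Binding domain of *himself₆*: the embedded TP, whose subject is Bruno₃.
*Ahmad₁* does not c-command the anaphor → cannot bind it.
*[Ahmad₁'s editor]₂* c-commands the anaphor but is outside its binding domain → cannot satisfy Principle A.
*Bruno₃* c-commands the anaphor within its binding domain → licit binder.
*Ivan₄* does not c-command the anaphor → cannot bind it.
*Samir₅* does not c-command the anaphor → cannot bind it.

{3}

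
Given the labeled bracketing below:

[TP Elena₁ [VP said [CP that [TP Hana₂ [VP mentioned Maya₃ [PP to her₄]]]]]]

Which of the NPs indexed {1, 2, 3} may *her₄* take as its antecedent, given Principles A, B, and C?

{1}

*her* is a pronoun, so Principle B applies: it must be free in its binding domain.
Binding domain of *her₄*: the embedded TP, whose subject is Hana₂.
*Elena₁* c-commands the pronoun but from outside its binding domain, and is not c-commanded by it → coindexation permitted.
*Hana₂* c-commands the pronoun within its binding domain → coindexation would violate Principle B.
*Maya₃* c-commands the pronoun within its binding domain → coindexation would violate Principle B.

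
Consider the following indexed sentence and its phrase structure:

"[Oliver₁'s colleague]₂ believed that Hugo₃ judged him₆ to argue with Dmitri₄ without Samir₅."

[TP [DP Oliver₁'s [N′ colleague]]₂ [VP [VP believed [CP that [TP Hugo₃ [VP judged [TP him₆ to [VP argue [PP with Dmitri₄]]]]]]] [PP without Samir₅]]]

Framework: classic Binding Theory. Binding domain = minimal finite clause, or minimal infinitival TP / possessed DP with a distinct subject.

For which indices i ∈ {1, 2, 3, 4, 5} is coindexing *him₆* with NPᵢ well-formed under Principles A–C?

*him* is a pronoun, so Principle B applies: it must be free in its binding domain.
Binding domain of *him₆*: the embedded TP, whose subject is Hugo₃.
*Oliver₁* and the pronoun do not c-command one another → neither Principle B nor Principle C is at stake; coindexation permitted.
*[Oliver₁'s colleague]₂* c-commands the pronoun but from outside its binding domain, and is not c-commanded by it → coindexation permitted.
*Hugo₃* c-commands the pronoun within its binding domain → coindexation would violate Principle B.
*Dmitri₄*: the pronoun c-commands this R-expression → coindexation would violate Principle C on *Dmitri₄*.
*Samir₅* and the pronoun do not c-command one another → neither Principle B nor Principle C is at stake; coindexation permitted.

{1, 2, 5}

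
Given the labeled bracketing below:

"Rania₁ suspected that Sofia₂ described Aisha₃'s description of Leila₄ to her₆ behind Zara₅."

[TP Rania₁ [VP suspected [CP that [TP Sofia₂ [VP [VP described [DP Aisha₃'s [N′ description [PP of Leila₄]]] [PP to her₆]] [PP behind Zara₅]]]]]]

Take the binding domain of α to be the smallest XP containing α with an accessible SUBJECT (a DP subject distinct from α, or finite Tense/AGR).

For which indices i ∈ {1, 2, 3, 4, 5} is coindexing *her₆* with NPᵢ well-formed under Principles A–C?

{1, 3, 4, 5}

*her* is a pronoun, so Principle B applies: it must be free in its binding domain.
Binding domain of *her₆*: the embedded TP, whose subject is Sofia₂.
*Rania₁* c-commands the pronoun but from outside its binding domain, and is not c-commanded by it → coindexation permitted.
*Sofia₂* c-commands the pronoun within its binding domain → coindexation would violate Principle B.
*Aisha₃* and the pronoun do not c-command one another → neither Principle B nor Principle C is at stake; coindexation permitted.
*Leila₄* and the pronoun do not c-command one another → neither Principle B nor Principle C is at stake; coindexation permitted.
*Zara₅* and the pronoun do not c-command one another → neither Principle B nor Principle C is at stake; coindexation permitted.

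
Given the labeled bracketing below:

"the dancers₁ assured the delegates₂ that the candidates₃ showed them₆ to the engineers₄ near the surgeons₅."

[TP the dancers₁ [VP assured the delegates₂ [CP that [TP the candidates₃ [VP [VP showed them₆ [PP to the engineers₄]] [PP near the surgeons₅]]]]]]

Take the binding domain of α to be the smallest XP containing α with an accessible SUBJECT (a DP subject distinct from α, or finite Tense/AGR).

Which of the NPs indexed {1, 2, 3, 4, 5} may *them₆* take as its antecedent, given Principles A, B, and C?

{1, 2, 5}

*them* is a pronoun, so Principle B applies: it must be free in its binding domain.
Binding domain of *them₆*: the embedded TP, whose subject is the candidates₃.
*the dancers₁* c-commands the pronoun but from outside its binding domain, and is not c-commanded by it → coindexation permitted.
*the delegates₂* c-commands the pronoun but from outside its binding domain, and is not c-commanded by it → coindexation permitted.
*the candidates₃* c-commands the pronoun within its binding domain → coindexation would violate Principle B.
*the engineers₄*: the pronoun c-commands this R-expression → coindexation would violate Principle C on *the engineers₄*.
*the surgeons₅* and the pronoun do not c-command one another → neither Principle B nor Principle C is at stake; coindexation permitted.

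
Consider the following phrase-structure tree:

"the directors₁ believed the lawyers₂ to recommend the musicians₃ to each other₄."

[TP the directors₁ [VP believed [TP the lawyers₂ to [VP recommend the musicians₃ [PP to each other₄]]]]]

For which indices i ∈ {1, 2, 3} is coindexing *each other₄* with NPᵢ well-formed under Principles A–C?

{2, 3}

*each other* is an anaphor, so Principle A applies: it must be bound in its binding domain.
Binding domain of *each other₄*: the embedded TP, whose subject is the lawyers₂.
*the directors₁* c-commands the anaphor but is outside its binding domain → cannot satisfy Principle A.
*the lawyers₂* c-commands the anaphor within its binding domain → licit binder.
*the musicians₃* c-commands the anaphor within its binding domain → licit binder.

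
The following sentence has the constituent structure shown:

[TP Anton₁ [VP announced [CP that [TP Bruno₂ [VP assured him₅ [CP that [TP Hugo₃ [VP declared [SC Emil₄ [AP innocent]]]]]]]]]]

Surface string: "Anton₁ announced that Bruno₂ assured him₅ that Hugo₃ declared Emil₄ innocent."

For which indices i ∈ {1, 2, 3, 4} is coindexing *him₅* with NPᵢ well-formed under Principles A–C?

*him* is a pronoun, so Principle B applies: it must be free in its binding domain.
Binding domain of *him₅*: the embedded TP, whose subject is Bruno₂.
*Anton₁* c-commands the pronoun but from outside its binding domain, and is not c-commanded by it → coindexation permitted.
*Bruno₂* c-commands the pronoun within its binding domain → coindexation would violate Principle B.
*Hugo₃*: the pronoun c-commands this R-expression → coindexation would violate Principle C on *Hugo₃*.
*Emil₄*: the pronoun c-commands this R-expression → coindexation would violate Principle C on *Emil₄*.

{1}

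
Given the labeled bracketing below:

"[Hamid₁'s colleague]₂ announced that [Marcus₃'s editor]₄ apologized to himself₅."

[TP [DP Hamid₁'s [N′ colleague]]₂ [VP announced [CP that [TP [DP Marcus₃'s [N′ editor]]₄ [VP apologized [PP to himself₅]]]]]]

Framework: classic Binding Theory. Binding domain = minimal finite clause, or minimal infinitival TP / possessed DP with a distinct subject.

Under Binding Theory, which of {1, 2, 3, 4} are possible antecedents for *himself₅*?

*himself* is an anaphor, so Principle A applies: it must be bound in its binding domain.
Binding domain of *himself₅*: the embedded TP, whose subject is [Marcus₃'s editor]₄.
*Hamid₁* does not c-command the anaphor → cannot bind it.
*[Hamid₁'s colleague]₂* c-commands the anaphor but is outside its binding domain → cannot satisfy Principle A.
*Marcus₃* does not c-command the anaphor → cannot bind it.
*[Marcus₃'s editor]₄* c-commands the anaphor within its binding domain → licit binder.

{4}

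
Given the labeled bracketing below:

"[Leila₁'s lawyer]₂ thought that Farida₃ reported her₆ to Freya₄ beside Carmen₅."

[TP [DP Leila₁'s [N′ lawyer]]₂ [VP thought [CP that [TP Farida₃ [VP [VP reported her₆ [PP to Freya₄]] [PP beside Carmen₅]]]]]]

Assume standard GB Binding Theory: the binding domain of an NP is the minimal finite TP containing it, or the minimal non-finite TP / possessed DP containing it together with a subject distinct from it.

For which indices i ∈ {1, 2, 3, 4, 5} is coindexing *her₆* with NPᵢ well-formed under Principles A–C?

*her* is a pronoun, so Principle B applies: it must be free in its binding domain.
Binding domain of *her₆*: the embedded TP, whose subject is Farida₃.
*Leila₁* and the pronoun do not c-command one another → neither Principle B nor Principle C is at stake; coindexation permitted.
*[Leila₁'s lawyer]₂* c-commands the pronoun but from outside its binding domain, and is not c-commanded by it → coindexation permitted.
*Farida₃* c-commands the pronoun within its binding domain → coindexation would violate Principle B.
*Freya₄*: the pronoun c-commands this R-expression → coindexation would violate Principle C on *Freya₄*.
*Carmen₅* and the pronoun do not c-command one another → neither Principle B nor Principle C is at stake; coindexation permitted.

{1, 2, 5}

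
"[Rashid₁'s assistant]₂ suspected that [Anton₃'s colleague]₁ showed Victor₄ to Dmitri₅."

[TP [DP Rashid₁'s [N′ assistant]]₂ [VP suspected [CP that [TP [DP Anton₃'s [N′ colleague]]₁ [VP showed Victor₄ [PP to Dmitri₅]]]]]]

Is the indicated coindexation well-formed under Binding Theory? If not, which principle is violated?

The two coindexed NPs are *[Anton₃'s colleague]₁* and *Rashid₁*.
*Rashid₁* is an R-expression; no coindexed NP c-commands it, so Principle C holds.
*[Anton₃'s colleague]₁* is an R-expression; *Rashid₁* does not c-command it, and no other NP shares its index, so Principle C is satisfied.
All principles are respected.

grammatical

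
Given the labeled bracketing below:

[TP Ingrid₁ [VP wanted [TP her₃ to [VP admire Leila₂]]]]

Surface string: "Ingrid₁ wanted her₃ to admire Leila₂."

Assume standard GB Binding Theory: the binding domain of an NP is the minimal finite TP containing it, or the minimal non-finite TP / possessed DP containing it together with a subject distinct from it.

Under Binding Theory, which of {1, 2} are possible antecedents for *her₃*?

none

*her* is a pronoun, so Principle B applies: it must be free in its binding domain.
Binding domain of *her₃*: the matrix TP, whose subject is Ingrid₁.
*Ingrid₁* c-commands the pronoun within its binding domain → coindexation would violate Principle B.
*Leila₂*: the pronoun c-commands this R-expression → coindexation would violate Principle C on *Leila₂*.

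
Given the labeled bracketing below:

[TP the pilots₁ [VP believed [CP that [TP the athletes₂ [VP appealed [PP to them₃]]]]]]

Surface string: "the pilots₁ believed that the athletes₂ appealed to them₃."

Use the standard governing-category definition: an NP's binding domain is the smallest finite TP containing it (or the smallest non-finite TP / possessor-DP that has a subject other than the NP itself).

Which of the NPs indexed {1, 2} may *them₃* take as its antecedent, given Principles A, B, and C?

*them* is a pronoun, so Principle B applies: it must be free in its binding domain.
Binding domain of *them₃*: the embedded TP, whose subject is the athletes₂.
*the pilots₁* c-commands the pronoun but from outside its binding domain, and is not c-commanded by it → coindexation permitted.
*the athletes₂* c-commands the pronoun within its binding domain → coindexation would violate Principle B.

{1}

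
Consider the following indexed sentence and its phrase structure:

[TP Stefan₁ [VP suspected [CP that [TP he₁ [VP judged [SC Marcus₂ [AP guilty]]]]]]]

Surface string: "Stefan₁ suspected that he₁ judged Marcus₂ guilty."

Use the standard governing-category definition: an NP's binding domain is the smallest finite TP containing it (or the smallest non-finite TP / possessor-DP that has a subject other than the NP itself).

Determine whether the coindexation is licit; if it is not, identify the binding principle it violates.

grammatical

The two coindexed NPs are *Stefan₁* and *he₁*.
*he₁* is a pronoun; nothing c-commands it within its binding domain (the embedded TP.), so Principle B holds trivially.
*Stefan₁* is an R-expression; *he₁* does not c-command it, and no other NP shares its index, so Principle C is satisfied.
All principles are respected.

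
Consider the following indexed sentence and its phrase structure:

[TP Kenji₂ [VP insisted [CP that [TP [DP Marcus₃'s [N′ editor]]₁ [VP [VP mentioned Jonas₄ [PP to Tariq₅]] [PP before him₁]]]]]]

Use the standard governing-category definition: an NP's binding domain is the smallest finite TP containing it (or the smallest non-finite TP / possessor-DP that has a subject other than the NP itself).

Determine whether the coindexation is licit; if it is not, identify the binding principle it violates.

The two coindexed NPs are *[Marcus₃'s editor]₁* and *him₁*.
*him₁* is a pronoun. Its binding domain is the embedded TP, whose subject is [Marcus₃'s editor]₁.
*[Marcus₃'s editor]₁* c-commands it within that domain and carries the same index.
The pronoun is locally bound → Principle B violation.

Principle B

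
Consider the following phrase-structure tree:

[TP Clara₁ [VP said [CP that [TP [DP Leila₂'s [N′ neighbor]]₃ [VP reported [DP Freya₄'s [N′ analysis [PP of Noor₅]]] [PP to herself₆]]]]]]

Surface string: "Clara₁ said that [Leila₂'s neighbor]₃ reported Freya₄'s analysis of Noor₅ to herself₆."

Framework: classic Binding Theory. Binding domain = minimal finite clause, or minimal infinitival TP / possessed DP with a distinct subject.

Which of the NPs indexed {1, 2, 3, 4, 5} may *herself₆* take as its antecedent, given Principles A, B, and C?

*herself* is an anaphor, so Principle A applies: it must be bound in its binding domain.
Binding domain of *herself₆*: the embedded TP, whose subject is [Leila₂'s neighbor]₃.
*Clara₁* c-commands the anaphor but is outside its binding domain → cannot satisfy Principle A.
*Leila₂* does not c-command the anaphor → cannot bind it.
*[Leila₂'s neighbor]₃* c-commands the anaphor within its binding domain → licit binder.
*Freya₄* does not c-command the anaphor → cannot bind it.
*Noor₅* does not c-command the anaphor → cannot bind it.

{3}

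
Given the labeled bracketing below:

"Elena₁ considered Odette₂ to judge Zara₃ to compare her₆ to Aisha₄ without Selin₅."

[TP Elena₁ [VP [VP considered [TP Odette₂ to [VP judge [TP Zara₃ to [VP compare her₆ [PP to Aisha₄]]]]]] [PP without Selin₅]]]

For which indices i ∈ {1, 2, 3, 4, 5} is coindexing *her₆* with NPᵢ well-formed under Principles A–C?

{1, 2, 5}

*her* is a pronoun, so Principle B applies: it must be free in its binding domain.
Binding domain of *her₆*: the embedded TP, whose subject is Zara₃.
*Elena₁* c-commands the pronoun but from outside its binding domain, and is not c-commanded by it → coindexation permitted.
*Odette₂* c-commands the pronoun but from outside its binding domain, and is not c-commanded by it → coindexation permitted.
*Zara₃* c-commands the pronoun within its binding domain → coindexation would violate Principle B.
*Aisha₄*: the pronoun c-commands this R-expression → coindexation would violate Principle C on *Aisha₄*.
*Selin₅* and the pronoun do not c-command one another → neither Principle B nor Principle C is at stake; coindexation permitted.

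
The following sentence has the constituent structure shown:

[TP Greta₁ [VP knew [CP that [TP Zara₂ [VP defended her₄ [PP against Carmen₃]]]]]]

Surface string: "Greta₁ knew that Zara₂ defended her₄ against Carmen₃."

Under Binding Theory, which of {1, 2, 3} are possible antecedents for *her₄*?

*her* is a pronoun, so Principle B applies: it must be free in its binding domain.
Binding domain of *her₄*: the embedded TP, whose subject is Zara₂.
*Greta₁* c-commands the pronoun but from outside its binding domain, and is not c-commanded by it → coindexation permitted.
*Zara₂* c-commands the pronoun within its binding domain → coindexation would violate Principle B.
*Carmen₃*: the pronoun c-commands this R-expression → coindexation would violate Principle C on *Carmen₃*.

{1}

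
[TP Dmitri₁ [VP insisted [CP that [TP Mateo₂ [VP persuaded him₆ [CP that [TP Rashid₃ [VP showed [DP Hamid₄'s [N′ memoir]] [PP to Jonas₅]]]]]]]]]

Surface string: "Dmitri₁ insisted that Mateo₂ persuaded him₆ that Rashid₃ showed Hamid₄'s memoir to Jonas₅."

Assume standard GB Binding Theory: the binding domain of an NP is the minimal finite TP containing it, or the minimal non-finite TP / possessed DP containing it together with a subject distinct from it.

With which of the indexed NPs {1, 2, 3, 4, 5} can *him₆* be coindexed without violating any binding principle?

{1}

*him* is a pronoun, so Principle B applies: it must be free in its binding domain.
Binding domain of *him₆*: the embedded TP, whose subject is Mateo₂.
*Dmitri₁* c-commands the pronoun but from outside its binding domain, and is not c-commanded by it → coindexation permitted.
*Mateo₂* c-commands the pronoun within its binding domain → coindexation would violate Principle B.
*Rashid₃*: the pronoun c-commands this R-expression → coindexation would violate Principle C on *Rashid₃*.
*Hamid₄*: the pronoun c-commands this R-expression → coindexation would violate Principle C on *Hamid₄*.
*Jonas₅*: the pronoun c-commands this R-expression → coindexation would violate Principle C on *Jonas₅*.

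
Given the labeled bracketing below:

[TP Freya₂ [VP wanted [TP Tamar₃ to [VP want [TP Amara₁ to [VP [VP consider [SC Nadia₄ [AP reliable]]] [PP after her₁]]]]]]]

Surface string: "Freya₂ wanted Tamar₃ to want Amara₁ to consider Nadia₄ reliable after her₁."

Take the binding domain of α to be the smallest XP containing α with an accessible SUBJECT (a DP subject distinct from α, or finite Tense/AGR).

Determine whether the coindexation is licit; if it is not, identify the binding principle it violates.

The two coindexed NPs are *Amara₁* and *her₁*.
*her₁* is a pronoun. Its binding domain is the embedded TP, whose subject is Amara₁.
*Amara₁* c-commands it within that domain and carries the same index.
The pronoun is locally bound → Principle B violation.

Principle B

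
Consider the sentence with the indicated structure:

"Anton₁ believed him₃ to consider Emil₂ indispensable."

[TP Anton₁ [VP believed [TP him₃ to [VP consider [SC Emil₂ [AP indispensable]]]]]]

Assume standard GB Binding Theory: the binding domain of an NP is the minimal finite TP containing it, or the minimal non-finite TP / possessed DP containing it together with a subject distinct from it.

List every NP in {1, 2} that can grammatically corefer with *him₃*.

*him* is a pronoun, so Principle B applies: it must be free in its binding domain.
Binding domain of *him₃*: the matrix TP, whose subject is Anton₁.
*Anton₁* c-commands the pronoun within its binding domain → coindexation would violate Principle B.
*Emil₂*: the pronoun c-commands this R-expression → coindexation would violate Principle C on *Emil₂*.

none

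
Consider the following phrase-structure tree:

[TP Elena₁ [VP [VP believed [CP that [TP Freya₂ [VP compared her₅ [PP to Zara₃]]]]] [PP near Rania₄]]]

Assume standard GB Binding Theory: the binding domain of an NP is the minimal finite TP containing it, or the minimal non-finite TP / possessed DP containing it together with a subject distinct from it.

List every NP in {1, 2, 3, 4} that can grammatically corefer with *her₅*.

*her* is a pronoun, so Principle B applies: it must be free in its binding domain.
Binding domain of *her₅*: the embedded TP, whose subject is Freya₂.
*Elena₁* c-commands the pronoun but from outside its binding domain, and is not c-commanded by it → coindexation permitted.
*Freya₂* c-commands the pronoun within its binding domain → coindexation would violate Principle B.
*Zara₃*: the pronoun c-commands this R-expression → coindexation would violate Principle C on *Zara₃*.
*Rania₄* and the pronoun do not c-command one another → neither Principle B nor Principle C is at stake; coindexation permitted.

{1, 4}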